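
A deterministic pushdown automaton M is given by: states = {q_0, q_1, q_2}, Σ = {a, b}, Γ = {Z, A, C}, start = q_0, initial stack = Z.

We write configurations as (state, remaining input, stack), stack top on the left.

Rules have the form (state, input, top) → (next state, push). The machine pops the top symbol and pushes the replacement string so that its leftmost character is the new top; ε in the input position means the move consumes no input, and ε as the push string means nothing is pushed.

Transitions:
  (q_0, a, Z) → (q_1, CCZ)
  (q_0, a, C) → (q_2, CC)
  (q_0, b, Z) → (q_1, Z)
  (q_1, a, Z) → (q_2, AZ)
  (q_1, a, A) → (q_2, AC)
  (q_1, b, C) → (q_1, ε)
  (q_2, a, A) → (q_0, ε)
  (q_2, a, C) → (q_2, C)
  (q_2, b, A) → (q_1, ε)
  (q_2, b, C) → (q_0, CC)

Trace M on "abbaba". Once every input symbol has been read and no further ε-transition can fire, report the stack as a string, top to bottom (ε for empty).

(q_0, abbaba, Z)
  read a, top Z: go to q_1, push CCZ → (q_1, bbaba, CCZ)
  read b, top C: go to q_1, push ε → (q_1, baba, CZ)
  read b, top C: go to q_1, push ε → (q_1, aba, Z)
  read a, top Z: go to q_2, push AZ → (q_2, ba, AZ)
  read b, top A: go to q_1, push ε → (q_1, a, Z)
  read a, top Z: go to q_2, push AZ → (q_2, ε, AZ)
All input consumed in state q_2 with stack AZ.

AZ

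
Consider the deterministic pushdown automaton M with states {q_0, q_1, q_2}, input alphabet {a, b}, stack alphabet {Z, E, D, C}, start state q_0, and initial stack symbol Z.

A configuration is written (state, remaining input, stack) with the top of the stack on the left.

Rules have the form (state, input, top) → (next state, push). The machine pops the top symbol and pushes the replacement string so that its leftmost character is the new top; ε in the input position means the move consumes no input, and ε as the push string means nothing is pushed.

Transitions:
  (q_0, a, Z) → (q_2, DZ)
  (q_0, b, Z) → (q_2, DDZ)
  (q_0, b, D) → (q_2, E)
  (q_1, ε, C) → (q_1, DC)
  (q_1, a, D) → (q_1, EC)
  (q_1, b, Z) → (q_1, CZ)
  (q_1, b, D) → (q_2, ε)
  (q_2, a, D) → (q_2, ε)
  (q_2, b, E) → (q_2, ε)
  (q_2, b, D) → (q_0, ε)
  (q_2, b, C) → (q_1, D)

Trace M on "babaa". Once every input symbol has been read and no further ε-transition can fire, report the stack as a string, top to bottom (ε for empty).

(q_0, babaa, Z)
  read b, top Z: go to q_2, push DDZ → (q_2, abaa, DDZ)
  read a, top D: go to q_2, push ε → (q_2, baa, DZ)
  read b, top D: go to q_0, push ε → (q_0, aa, Z)
  read a, top Z: go to q_2, push DZ → (q_2, a, DZ)
  read a, top D: go to q_2, push ε → (q_2, ε, Z)
All input consumed in state q_2 with stack Z.

Z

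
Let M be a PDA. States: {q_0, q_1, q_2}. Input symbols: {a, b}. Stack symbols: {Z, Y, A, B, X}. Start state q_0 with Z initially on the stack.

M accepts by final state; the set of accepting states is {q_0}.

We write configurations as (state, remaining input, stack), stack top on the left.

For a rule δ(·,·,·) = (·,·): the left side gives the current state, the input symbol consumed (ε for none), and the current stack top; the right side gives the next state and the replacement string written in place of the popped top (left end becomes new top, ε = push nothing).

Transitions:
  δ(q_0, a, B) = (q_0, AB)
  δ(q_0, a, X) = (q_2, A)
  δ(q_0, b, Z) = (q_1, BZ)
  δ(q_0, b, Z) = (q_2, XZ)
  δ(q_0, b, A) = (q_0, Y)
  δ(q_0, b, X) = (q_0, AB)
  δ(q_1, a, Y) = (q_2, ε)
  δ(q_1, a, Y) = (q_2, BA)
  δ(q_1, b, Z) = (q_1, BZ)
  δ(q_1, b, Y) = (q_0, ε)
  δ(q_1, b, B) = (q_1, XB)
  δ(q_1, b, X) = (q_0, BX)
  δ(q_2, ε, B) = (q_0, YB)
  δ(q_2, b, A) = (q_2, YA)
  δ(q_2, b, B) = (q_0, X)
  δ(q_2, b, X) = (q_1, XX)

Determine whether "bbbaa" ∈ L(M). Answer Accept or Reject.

No computation consumes all input and reaches a final state.

Reject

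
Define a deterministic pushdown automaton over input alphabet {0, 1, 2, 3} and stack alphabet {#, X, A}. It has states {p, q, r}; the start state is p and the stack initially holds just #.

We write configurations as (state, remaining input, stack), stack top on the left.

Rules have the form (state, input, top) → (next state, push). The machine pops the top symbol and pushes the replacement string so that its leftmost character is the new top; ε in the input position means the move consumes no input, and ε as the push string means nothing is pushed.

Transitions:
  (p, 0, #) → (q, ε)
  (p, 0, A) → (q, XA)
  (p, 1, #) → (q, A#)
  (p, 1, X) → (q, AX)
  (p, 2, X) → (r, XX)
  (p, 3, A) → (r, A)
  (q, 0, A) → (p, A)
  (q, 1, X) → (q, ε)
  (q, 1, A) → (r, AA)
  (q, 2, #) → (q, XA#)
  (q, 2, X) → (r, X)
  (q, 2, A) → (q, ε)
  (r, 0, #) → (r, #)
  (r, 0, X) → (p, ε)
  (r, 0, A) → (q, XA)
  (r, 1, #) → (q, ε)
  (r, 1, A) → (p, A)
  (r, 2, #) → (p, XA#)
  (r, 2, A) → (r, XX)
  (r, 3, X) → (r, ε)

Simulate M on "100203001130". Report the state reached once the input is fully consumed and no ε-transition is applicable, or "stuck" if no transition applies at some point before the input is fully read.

stuck

(p, 100203001130, #)
  read 1, top #: go to q, push A# → (q, 00203001130, A#)
  read 0, top A: go to p, push A → (p, 0203001130, A#)
  read 0, top A: go to q, push XA → (q, 203001130, XA#)
  read 2, top X: go to r, push X → (r, 03001130, XA#)
  read 0, top X: go to p, push ε → (p, 3001130, A#)
  read 3, top A: go to r, push A → (r, 001130, A#)
  read 0, top A: go to q, push XA → (q, 01130, XA#)
No transition for (q, 0, top X); M blocks with input 01130 remaining.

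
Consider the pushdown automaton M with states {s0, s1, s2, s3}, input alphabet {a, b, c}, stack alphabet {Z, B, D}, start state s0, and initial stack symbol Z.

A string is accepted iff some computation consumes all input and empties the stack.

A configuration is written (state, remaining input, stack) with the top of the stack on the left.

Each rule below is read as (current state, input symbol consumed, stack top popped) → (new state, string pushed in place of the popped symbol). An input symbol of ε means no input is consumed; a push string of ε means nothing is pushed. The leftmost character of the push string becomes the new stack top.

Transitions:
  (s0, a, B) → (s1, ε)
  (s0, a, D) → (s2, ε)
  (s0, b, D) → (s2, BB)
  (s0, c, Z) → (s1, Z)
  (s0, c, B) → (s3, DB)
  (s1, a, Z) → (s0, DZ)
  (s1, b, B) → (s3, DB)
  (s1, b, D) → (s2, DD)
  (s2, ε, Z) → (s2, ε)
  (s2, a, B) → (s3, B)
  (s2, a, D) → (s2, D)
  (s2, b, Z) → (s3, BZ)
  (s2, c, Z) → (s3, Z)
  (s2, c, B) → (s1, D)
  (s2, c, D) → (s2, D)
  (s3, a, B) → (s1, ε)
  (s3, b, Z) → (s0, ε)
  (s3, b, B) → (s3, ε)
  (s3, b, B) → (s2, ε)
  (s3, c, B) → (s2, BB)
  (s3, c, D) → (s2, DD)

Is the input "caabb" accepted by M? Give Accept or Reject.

One accepting computation: (s0, caabb, Z) ⊢ (s1, aabb, Z) ⊢ (s0, abb, DZ) ⊢ (s2, bb, Z) ⊢ (s3, b, BZ) ⊢ (s2, ε, Z) ⊢ (s2, ε, ε)
All input consumed and the stack is empty.

Accept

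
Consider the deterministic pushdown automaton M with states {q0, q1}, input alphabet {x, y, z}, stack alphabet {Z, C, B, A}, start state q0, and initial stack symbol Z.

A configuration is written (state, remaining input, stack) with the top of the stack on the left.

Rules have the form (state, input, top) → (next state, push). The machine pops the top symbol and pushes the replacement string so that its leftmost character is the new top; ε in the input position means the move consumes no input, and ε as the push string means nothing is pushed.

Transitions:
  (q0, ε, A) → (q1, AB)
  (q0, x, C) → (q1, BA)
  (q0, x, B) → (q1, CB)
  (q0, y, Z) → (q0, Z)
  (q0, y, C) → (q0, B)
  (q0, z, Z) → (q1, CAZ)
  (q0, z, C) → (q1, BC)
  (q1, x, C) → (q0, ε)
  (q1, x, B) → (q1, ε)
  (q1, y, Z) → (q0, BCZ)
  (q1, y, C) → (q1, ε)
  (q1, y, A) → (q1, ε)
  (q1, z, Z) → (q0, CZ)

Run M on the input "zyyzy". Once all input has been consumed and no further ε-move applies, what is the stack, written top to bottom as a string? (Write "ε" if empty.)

BZ

(q0, zyyzy, Z)
  read z, top Z: go to q1, push CAZ → (q1, yyzy, CAZ)
  read y, top C: go to q1, push ε → (q1, yzy, AZ)
  read y, top A: go to q1, push ε → (q1, zy, Z)
  read z, top Z: go to q0, push CZ → (q0, y, CZ)
  read y, top C: go to q0, push B → (q0, ε, BZ)
All input consumed in state q0 with stack BZ.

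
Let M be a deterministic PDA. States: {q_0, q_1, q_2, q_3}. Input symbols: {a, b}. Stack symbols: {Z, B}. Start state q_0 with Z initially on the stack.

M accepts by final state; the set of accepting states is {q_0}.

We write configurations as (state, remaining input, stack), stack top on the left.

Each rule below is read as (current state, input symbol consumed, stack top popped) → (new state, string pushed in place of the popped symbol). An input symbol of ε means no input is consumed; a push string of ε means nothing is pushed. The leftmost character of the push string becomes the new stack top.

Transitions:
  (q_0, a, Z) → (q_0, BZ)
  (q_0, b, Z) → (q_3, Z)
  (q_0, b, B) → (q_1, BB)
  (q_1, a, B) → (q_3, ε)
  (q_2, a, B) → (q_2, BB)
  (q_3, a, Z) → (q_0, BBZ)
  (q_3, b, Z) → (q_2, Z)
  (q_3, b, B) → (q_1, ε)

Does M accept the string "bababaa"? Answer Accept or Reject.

(q_0, bababaa, Z) ⊢ (q_3, ababaa, Z) ⊢ (q_0, babaa, BBZ) ⊢ (q_1, abaa, BBBZ) ⊢ (q_3, baa, BBZ) ⊢ (q_1, aa, BZ) ⊢ (q_3, a, Z) ⊢ (q_0, ε, BBZ)
All input consumed; state q_0 ∈ F.

Accept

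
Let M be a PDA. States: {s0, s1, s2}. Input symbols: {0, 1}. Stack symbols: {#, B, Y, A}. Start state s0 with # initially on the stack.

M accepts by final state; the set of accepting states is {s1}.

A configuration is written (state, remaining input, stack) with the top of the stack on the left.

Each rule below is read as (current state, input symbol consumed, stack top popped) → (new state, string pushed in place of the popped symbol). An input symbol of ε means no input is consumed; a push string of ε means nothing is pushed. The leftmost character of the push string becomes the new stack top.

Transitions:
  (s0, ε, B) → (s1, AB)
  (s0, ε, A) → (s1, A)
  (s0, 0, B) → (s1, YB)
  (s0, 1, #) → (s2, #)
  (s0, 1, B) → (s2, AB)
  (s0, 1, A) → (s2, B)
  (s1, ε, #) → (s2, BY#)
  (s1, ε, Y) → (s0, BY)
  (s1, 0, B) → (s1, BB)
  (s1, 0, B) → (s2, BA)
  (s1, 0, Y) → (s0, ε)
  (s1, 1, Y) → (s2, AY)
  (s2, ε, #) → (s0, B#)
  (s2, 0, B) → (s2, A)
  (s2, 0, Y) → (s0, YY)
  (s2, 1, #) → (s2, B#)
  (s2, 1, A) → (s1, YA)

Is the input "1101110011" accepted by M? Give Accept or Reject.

Accept

One accepting computation: (s0, 1101110011, #) ⊢ (s2, 101110011, #) ⊢ (s2, 01110011, B#) ⊢ (s2, 1110011, A#) ⊢ (s1, 110011, YA#) ⊢ (s2, 10011, AYA#) ⊢ (s1, 0011, YAYA#) ⊢ (s0, 0011, BYAYA#) ⊢ (s1, 011, YBYAYA#) ⊢ (s0, 11, BYAYA#) ⊢ (s2, 1, ABYAYA#) ⊢ (s1, ε, YABYAYA#)
All input consumed and state s1 ∈ F.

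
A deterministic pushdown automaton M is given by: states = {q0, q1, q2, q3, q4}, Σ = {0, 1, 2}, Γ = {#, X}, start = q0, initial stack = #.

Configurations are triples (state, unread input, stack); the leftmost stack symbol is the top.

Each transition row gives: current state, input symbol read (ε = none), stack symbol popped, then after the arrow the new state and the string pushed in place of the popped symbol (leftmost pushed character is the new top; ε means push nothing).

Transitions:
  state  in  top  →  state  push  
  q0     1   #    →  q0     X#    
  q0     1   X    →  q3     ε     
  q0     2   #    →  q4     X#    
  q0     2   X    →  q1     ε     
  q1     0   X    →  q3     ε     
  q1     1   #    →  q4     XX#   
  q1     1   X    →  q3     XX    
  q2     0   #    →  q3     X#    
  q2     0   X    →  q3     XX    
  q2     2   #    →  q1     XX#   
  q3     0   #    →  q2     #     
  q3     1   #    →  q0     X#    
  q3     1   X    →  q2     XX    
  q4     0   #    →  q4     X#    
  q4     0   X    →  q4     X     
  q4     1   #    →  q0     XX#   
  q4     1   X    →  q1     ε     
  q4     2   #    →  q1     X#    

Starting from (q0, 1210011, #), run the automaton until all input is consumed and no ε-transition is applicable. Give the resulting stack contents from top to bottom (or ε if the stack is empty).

XX#

(q0, 1210011, #)
  read 1, top #: go to q0, push X# → (q0, 210011, X#)
  read 2, top X: go to q1, push ε → (q1, 10011, #)
  read 1, top #: go to q4, push XX# → (q4, 0011, XX#)
  read 0, top X: go to q4, push X → (q4, 011, XX#)
  read 0, top X: go to q4, push X → (q4, 11, XX#)
  read 1, top X: go to q1, push ε → (q1, 1, X#)
  read 1, top X: go to q3, push XX → (q3, ε, XX#)
All input consumed in state q3 with stack XX#.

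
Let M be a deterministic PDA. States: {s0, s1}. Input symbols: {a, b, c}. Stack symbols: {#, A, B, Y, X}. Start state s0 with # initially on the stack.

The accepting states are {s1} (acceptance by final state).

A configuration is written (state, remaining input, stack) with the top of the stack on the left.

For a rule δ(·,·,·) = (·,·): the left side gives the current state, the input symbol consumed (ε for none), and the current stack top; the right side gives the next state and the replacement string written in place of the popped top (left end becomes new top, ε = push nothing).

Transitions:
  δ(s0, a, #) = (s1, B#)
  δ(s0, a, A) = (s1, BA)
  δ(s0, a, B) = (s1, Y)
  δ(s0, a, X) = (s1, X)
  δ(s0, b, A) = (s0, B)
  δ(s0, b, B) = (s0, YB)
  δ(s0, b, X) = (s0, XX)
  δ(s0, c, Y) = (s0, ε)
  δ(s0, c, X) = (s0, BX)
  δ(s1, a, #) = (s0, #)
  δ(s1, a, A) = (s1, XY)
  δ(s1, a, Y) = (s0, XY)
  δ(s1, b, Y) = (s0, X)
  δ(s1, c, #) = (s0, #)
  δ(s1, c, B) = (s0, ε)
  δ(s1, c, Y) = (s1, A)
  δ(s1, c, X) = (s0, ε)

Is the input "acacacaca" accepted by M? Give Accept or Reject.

Accept

(s0, acacacaca, #) ⊢ (s1, cacacaca, B#) ⊢ (s0, acacaca, #) ⊢ (s1, cacaca, B#) ⊢ (s0, acaca, #) ⊢ (s1, caca, B#) ⊢ (s0, aca, #) ⊢ (s1, ca, B#) ⊢ (s0, a, #) ⊢ (s1, ε, B#)
All input consumed; state s1 ∈ F.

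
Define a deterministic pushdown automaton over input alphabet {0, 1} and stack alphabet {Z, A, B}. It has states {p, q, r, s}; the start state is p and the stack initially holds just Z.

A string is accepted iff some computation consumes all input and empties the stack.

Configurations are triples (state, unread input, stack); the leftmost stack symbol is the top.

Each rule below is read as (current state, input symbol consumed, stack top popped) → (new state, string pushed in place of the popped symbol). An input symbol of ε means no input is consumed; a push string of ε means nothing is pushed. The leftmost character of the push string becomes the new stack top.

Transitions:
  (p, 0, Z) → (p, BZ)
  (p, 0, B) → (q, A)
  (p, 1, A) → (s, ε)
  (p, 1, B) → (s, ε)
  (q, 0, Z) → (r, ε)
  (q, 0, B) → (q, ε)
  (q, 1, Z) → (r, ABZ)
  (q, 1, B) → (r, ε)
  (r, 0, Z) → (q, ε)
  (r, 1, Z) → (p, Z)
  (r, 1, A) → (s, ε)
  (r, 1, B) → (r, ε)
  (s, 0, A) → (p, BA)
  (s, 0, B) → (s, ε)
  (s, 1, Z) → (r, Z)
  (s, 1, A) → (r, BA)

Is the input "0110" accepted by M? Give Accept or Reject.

(p, 0110, Z)
  read 0, top Z: go to p, push BZ → (p, 110, BZ)
  read 1, top B: go to s, push ε → (s, 10, Z)
  read 1, top Z: go to r, push Z → (r, 0, Z)
  read 0, top Z: go to q, push ε → (q, ε, ε)
All input consumed and the stack is empty.

Accept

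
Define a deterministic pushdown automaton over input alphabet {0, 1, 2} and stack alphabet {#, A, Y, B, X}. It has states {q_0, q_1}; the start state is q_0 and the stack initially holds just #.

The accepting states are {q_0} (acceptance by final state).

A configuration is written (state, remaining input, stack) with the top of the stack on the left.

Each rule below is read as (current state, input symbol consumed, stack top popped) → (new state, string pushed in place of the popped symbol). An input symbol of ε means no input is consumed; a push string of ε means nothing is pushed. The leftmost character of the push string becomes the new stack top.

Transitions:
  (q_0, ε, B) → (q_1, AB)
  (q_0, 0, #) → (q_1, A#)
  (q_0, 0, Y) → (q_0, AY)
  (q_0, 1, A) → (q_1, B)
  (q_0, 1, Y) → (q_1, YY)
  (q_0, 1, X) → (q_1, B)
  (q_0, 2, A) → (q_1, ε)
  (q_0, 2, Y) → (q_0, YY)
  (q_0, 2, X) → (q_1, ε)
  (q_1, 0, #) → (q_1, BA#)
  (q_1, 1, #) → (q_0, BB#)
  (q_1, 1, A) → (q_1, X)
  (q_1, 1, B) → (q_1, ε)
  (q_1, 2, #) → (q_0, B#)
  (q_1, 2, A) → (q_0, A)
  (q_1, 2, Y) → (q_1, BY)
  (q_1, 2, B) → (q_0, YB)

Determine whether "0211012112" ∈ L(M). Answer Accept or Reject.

(q_0, 0211012112, #)
  read 0, top #: go to q_1, push A# → (q_1, 211012112, A#)
  read 2, top A: go to q_0, push A → (q_0, 11012112, A#)
  read 1, top A: go to q_1, push B → (q_1, 1012112, B#)
  read 1, top B: go to q_1, push ε → (q_1, 012112, #)
  read 0, top #: go to q_1, push BA# → (q_1, 12112, BA#)
  read 1, top B: go to q_1, push ε → (q_1, 2112, A#)
  read 2, top A: go to q_0, push A → (q_0, 112, A#)
  read 1, top A: go to q_1, push B → (q_1, 12, B#)
  read 1, top B: go to q_1, push ε → (q_1, 2, #)
  read 2, top #: go to q_0, push B# → (q_0, ε, B#)
All input consumed; state q_0 ∈ F.

Accept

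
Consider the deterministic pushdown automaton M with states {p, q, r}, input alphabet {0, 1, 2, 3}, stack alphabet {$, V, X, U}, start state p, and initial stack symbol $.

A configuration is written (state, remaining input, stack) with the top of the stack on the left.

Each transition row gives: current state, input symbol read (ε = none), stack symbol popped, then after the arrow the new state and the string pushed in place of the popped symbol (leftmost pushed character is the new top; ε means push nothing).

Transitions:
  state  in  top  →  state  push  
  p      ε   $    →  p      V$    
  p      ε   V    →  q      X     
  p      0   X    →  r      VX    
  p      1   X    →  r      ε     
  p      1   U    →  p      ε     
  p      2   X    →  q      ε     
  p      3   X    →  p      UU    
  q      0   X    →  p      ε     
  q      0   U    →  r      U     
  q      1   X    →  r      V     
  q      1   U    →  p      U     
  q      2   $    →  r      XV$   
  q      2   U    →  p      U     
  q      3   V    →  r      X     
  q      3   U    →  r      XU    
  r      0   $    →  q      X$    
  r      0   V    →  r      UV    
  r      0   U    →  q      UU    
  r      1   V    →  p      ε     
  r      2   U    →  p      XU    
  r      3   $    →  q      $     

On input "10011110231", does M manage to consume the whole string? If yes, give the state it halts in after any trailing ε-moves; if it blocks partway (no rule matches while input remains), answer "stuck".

p

(p, 10011110231, $) ⊢ (p, 10011110231, V$) ⊢ (q, 10011110231, X$) ⊢ (r, 0011110231, V$) ⊢ (r, 011110231, UV$) ⊢ (q, 11110231, UUV$) ⊢ (p, 1110231, UUV$) ⊢ (p, 110231, UV$) ⊢ (p, 10231, V$) ⊢ (q, 10231, X$) ⊢ (r, 0231, V$) ⊢ (r, 231, UV$) ⊢ (p, 31, XUV$) ⊢ (p, 1, UUUV$) ⊢ (p, ε, UUV$)
All input consumed; M is in state p.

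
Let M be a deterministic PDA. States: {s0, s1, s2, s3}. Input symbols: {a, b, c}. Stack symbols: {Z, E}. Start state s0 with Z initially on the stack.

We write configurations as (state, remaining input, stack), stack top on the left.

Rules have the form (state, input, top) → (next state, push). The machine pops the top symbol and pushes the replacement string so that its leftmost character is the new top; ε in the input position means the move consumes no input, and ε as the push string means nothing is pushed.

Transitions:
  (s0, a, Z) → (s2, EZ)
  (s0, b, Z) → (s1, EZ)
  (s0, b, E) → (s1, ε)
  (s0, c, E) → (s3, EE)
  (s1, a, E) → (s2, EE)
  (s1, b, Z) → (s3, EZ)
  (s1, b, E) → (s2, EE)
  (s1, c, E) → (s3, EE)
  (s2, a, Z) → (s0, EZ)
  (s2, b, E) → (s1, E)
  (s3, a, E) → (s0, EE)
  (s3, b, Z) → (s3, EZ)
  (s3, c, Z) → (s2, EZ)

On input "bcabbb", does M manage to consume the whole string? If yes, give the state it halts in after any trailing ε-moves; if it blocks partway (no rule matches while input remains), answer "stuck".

s1

(s0, bcabbb, Z) ⊢ (s1, cabbb, EZ) ⊢ (s3, abbb, EEZ) ⊢ (s0, bbb, EEEZ) ⊢ (s1, bb, EEZ) ⊢ (s2, b, EEEZ) ⊢ (s1, ε, EEEZ)
All input consumed; M is in state s1.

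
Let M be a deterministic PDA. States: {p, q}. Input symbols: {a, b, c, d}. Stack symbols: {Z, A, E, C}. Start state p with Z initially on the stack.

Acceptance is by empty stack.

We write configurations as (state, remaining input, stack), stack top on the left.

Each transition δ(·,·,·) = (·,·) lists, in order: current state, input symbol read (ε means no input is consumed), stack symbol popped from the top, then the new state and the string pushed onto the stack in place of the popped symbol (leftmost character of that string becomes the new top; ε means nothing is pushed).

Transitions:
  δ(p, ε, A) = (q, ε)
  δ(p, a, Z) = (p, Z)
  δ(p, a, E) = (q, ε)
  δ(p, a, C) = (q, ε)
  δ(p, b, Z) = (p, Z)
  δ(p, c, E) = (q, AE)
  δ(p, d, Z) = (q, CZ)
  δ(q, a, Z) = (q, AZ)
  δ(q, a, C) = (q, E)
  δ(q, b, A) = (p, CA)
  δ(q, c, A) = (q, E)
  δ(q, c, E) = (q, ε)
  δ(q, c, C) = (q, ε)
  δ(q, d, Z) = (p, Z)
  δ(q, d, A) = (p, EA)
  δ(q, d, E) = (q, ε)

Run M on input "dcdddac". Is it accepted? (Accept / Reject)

(p, dcdddac, Z)
  read d, top Z: go to q, push CZ → (q, cdddac, CZ)
  read c, top C: go to q, push ε → (q, dddac, Z)
  read d, top Z: go to p, push Z → (p, ddac, Z)
  read d, top Z: go to q, push CZ → (q, dac, CZ)
No transition applies at (q, dac, CZ); input not fully consumed.

Reject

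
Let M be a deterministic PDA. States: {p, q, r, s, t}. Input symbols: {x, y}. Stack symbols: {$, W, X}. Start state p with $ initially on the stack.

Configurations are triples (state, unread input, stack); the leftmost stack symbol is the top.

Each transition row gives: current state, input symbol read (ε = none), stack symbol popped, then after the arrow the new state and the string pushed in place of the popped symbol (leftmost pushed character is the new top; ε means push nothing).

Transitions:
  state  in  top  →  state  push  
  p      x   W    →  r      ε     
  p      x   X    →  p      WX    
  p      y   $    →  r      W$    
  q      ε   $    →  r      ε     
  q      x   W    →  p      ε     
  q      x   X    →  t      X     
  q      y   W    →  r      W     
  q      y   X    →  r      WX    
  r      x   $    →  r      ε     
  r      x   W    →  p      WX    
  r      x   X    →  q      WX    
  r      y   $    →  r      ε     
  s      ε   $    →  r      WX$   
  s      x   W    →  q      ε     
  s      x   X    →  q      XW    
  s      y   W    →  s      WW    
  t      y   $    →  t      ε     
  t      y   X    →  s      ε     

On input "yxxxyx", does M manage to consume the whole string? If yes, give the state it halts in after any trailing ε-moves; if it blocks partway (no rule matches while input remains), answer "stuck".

p

(p, yxxxyx, $)
  read y, top $: go to r, push W$ → (r, xxxyx, W$)
  read x, top W: go to p, push WX → (p, xxyx, WX$)
  read x, top W: go to r, push ε → (r, xyx, X$)
  read x, top X: go to q, push WX → (q, yx, WX$)
  read y, top W: go to r, push W → (r, x, WX$)
  read x, top W: go to p, push WX → (p, ε, WXX$)
All input consumed; M is in state p.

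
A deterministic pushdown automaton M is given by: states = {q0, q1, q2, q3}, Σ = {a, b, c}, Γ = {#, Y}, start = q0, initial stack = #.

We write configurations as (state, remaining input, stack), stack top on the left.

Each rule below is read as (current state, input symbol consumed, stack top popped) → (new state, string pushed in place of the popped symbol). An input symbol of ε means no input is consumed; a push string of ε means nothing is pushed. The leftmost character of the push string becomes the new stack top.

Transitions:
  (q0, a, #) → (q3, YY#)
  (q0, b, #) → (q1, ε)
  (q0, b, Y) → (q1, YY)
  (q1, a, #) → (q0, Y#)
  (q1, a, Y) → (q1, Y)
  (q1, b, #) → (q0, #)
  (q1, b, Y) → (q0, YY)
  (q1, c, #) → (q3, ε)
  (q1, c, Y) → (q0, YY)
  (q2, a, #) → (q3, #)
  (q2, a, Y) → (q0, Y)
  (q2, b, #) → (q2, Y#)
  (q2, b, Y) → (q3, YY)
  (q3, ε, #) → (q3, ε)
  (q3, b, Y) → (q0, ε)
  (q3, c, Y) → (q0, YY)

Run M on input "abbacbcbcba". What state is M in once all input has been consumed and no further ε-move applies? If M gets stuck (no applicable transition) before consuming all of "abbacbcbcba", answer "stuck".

(q0, abbacbcbcba, #) ⊢ (q3, bbacbcbcba, YY#) ⊢ (q0, bacbcbcba, Y#) ⊢ (q1, acbcbcba, YY#) ⊢ (q1, cbcbcba, YY#) ⊢ (q0, bcbcba, YYY#) ⊢ (q1, cbcba, YYYY#) ⊢ (q0, bcba, YYYYY#) ⊢ (q1, cba, YYYYYY#) ⊢ (q0, ba, YYYYYYY#) ⊢ (q1, a, YYYYYYYY#) ⊢ (q1, ε, YYYYYYYY#)
All input consumed; M is in state q1.

q1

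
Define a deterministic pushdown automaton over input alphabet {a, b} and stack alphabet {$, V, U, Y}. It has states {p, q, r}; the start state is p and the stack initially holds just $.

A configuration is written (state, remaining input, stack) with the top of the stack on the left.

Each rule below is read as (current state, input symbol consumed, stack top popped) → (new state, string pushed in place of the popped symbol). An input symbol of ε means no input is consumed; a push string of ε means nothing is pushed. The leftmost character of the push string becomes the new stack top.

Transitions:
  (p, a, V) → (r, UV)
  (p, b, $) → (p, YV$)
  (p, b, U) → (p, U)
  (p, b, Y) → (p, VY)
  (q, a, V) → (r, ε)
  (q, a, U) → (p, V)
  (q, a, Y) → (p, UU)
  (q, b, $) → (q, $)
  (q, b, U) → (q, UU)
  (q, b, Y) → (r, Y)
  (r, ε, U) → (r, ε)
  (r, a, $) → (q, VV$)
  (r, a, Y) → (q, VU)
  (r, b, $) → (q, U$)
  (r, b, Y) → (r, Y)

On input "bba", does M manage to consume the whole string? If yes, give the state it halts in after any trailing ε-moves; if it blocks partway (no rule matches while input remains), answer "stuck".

r

(p, bba, $)
  read b, top $: go to p, push YV$ → (p, ba, YV$)
  read b, top Y: go to p, push VY → (p, a, VYV$)
  read a, top V: go to r, push UV → (r, ε, UVYV$)
  ε-move, top U: go to r, push ε → (r, ε, VYV$)
All input consumed; M is in state r.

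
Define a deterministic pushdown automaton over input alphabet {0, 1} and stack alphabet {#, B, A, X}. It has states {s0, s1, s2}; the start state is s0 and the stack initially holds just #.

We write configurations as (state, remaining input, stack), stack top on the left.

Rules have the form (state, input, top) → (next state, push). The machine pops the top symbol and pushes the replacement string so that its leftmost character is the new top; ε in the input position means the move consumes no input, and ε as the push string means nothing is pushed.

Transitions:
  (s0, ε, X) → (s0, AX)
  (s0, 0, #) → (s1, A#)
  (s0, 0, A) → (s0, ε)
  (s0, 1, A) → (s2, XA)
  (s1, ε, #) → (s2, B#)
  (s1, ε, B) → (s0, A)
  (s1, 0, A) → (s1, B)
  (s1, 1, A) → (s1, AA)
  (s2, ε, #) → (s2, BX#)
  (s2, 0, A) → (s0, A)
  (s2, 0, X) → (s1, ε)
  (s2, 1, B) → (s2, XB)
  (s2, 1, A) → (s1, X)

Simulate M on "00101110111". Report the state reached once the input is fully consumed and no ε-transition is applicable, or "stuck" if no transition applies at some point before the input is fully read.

(s0, 00101110111, #)
  read 0, top #: go to s1, push A# → (s1, 0101110111, A#)
  read 0, top A: go to s1, push B → (s1, 101110111, B#)
  ε-move, top B: go to s0, push A → (s0, 101110111, A#)
  read 1, top A: go to s2, push XA → (s2, 01110111, XA#)
  read 0, top X: go to s1, push ε → (s1, 1110111, A#)
  read 1, top A: go to s1, push AA → (s1, 110111, AA#)
  read 1, top A: go to s1, push AA → (s1, 10111, AAA#)
  read 1, top A: go to s1, push AA → (s1, 0111, AAAA#)
  read 0, top A: go to s1, push B → (s1, 111, BAAA#)
  ε-move, top B: go to s0, push A → (s0, 111, AAAA#)
  read 1, top A: go to s2, push XA → (s2, 11, XAAAA#)
No transition for (s2, 1, top X); M blocks with input 11 remaining.

stuck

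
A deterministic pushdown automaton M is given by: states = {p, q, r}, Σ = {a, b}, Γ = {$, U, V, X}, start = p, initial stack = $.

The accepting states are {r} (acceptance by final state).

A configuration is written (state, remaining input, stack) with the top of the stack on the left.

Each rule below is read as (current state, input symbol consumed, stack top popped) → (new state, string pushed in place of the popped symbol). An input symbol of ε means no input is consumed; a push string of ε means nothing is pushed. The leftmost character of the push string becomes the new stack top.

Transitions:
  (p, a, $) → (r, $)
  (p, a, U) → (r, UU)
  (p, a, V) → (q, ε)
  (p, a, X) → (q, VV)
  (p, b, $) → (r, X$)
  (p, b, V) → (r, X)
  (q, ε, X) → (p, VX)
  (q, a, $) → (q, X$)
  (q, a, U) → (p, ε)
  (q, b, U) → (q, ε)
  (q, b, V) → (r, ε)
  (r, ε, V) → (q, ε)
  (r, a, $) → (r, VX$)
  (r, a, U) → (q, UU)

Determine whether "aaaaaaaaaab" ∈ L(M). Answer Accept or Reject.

(p, aaaaaaaaaab, $) ⊢ (r, aaaaaaaaab, $) ⊢ (r, aaaaaaaab, VX$) ⊢ (q, aaaaaaaab, X$) ⊢ (p, aaaaaaaab, VX$) ⊢ (q, aaaaaaab, X$) ⊢ (p, aaaaaaab, VX$) ⊢ (q, aaaaaab, X$) ⊢ (p, aaaaaab, VX$) ⊢ (q, aaaaab, X$) ⊢ (p, aaaaab, VX$) ⊢ (q, aaaab, X$) ⊢ (p, aaaab, VX$) ⊢ (q, aaab, X$) ⊢ (p, aaab, VX$) ⊢ (q, aab, X$) ⊢ (p, aab, VX$) ⊢ (q, ab, X$) ⊢ (p, ab, VX$) ⊢ (q, b, X$) ⊢ (p, b, VX$) ⊢ (r, ε, XX$)
All input consumed; state r ∈ F.

Accept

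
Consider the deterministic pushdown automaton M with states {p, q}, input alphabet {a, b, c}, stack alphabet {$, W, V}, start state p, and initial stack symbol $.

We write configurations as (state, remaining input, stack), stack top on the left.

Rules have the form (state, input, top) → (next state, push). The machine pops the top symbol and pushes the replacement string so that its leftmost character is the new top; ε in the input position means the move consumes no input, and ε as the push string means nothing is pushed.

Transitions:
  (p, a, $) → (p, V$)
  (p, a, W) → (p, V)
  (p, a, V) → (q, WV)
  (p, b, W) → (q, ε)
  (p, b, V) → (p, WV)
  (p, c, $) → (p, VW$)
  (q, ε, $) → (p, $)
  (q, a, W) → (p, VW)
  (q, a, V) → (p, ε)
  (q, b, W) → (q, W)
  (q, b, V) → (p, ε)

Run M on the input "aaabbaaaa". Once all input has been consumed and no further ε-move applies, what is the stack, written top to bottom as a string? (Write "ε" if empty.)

(p, aaabbaaaa, $)
  read a, top $: go to p, push V$ → (p, aabbaaaa, V$)
  read a, top V: go to q, push WV → (q, abbaaaa, WV$)
  read a, top W: go to p, push VW → (p, bbaaaa, VWV$)
  read b, top V: go to p, push WV → (p, baaaa, WVWV$)
  read b, top W: go to q, push ε → (q, aaaa, VWV$)
  read a, top V: go to p, push ε → (p, aaa, WV$)
  read a, top W: go to p, push V → (p, aa, VV$)
  read a, top V: go to q, push WV → (q, a, WVV$)
  read a, top W: go to p, push VW → (p, ε, VWVV$)
All input consumed in state p with stack VWVV$.

VWVV$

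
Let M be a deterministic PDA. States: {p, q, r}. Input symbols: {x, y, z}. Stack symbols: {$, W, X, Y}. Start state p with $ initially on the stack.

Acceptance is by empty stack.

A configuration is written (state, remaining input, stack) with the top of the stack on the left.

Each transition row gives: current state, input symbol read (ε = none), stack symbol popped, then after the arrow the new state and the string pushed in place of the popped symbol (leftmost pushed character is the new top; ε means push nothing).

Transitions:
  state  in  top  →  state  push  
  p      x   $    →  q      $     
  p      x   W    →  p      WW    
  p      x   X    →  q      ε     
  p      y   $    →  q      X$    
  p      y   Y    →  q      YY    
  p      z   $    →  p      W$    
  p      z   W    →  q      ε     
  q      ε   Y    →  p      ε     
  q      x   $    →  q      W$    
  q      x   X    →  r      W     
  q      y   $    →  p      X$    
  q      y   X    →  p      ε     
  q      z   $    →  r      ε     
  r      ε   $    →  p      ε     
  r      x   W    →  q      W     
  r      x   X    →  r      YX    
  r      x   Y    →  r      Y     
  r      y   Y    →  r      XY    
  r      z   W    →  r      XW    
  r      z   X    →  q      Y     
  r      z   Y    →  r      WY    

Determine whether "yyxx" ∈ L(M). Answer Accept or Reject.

Reject

(p, yyxx, $)
  read y, top $: go to q, push X$ → (q, yxx, X$)
  read y, top X: go to p, push ε → (p, xx, $)
  read x, top $: go to q, push $ → (q, x, $)
  read x, top $: go to q, push W$ → (q, ε, W$)
All input consumed; stack is W$, not empty, and no further ε-move applies.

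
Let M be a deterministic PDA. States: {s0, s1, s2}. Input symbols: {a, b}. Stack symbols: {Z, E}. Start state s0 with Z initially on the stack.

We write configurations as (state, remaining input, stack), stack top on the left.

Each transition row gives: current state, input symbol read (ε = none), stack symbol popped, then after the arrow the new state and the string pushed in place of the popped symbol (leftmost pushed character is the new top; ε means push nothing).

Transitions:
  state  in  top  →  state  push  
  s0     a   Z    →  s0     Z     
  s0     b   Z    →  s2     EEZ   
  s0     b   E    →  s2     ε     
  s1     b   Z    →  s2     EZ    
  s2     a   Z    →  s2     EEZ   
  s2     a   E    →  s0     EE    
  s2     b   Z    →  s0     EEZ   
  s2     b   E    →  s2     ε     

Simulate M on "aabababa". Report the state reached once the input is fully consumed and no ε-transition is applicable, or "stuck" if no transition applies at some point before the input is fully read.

s0

(s0, aabababa, Z)
  read a, top Z: go to s0, push Z → (s0, abababa, Z)
  read a, top Z: go to s0, push Z → (s0, bababa, Z)
  read b, top Z: go to s2, push EEZ → (s2, ababa, EEZ)
  read a, top E: go to s0, push EE → (s0, baba, EEEZ)
  read b, top E: go to s2, push ε → (s2, aba, EEZ)
  read a, top E: go to s0, push EE → (s0, ba, EEEZ)
  read b, top E: go to s2, push ε → (s2, a, EEZ)
  read a, top E: go to s0, push EE → (s0, ε, EEEZ)
All input consumed; M is in state s0.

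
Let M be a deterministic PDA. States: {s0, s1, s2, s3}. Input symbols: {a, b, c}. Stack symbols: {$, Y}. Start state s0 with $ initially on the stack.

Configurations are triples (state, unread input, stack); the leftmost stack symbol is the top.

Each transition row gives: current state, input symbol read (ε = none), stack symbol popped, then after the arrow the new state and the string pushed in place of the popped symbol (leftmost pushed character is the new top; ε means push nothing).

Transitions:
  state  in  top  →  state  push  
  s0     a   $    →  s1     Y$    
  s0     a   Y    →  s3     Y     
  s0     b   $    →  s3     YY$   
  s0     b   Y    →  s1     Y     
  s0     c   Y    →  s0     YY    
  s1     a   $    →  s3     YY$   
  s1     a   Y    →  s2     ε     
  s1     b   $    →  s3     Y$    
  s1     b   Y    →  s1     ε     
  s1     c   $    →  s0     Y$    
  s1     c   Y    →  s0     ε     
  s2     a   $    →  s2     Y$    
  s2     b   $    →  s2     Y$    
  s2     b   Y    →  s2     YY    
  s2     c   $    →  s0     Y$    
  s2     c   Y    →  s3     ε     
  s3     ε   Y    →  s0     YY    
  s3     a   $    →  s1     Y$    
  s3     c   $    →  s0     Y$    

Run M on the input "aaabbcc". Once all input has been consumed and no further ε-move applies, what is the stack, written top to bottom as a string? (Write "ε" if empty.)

(s0, aaabbcc, $) ⊢ (s1, aabbcc, Y$) ⊢ (s2, abbcc, $) ⊢ (s2, bbcc, Y$) ⊢ (s2, bcc, YY$) ⊢ (s2, cc, YYY$) ⊢ (s3, c, YY$) ⊢ (s0, c, YYY$) ⊢ (s0, ε, YYYY$)
All input consumed in state s0 with stack YYYY$.

YYYY$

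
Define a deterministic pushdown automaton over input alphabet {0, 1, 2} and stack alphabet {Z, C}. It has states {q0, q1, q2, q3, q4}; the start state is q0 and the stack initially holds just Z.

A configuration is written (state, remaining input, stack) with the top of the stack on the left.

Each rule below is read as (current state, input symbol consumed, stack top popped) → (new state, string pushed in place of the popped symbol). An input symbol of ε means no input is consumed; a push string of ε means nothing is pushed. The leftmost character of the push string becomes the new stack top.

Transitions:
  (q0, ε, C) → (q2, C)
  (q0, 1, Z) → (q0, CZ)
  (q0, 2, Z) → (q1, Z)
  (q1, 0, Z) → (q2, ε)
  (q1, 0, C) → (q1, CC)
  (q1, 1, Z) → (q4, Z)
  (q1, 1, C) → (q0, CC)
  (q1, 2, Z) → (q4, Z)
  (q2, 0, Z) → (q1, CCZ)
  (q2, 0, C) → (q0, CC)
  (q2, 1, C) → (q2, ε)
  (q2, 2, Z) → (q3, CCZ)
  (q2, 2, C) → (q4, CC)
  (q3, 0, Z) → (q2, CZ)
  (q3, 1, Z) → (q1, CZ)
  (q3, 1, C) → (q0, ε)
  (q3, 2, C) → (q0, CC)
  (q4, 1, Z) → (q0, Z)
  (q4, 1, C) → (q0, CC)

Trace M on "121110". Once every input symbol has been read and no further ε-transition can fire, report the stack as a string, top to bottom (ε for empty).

(q0, 121110, Z)
  read 1, top Z: go to q0, push CZ → (q0, 21110, CZ)
  ε-move, top C: go to q2, push C → (q2, 21110, CZ)
  read 2, top C: go to q4, push CC → (q4, 1110, CCZ)
  read 1, top C: go to q0, push CC → (q0, 110, CCCZ)
  ε-move, top C: go to q2, push C → (q2, 110, CCCZ)
  read 1, top C: go to q2, push ε → (q2, 10, CCZ)
  read 1, top C: go to q2, push ε → (q2, 0, CZ)
  read 0, top C: go to q0, push CC → (q0, ε, CCZ)
  ε-move, top C: go to q2, push C → (q2, ε, CCZ)
All input consumed in state q2 with stack CCZ.

CCZ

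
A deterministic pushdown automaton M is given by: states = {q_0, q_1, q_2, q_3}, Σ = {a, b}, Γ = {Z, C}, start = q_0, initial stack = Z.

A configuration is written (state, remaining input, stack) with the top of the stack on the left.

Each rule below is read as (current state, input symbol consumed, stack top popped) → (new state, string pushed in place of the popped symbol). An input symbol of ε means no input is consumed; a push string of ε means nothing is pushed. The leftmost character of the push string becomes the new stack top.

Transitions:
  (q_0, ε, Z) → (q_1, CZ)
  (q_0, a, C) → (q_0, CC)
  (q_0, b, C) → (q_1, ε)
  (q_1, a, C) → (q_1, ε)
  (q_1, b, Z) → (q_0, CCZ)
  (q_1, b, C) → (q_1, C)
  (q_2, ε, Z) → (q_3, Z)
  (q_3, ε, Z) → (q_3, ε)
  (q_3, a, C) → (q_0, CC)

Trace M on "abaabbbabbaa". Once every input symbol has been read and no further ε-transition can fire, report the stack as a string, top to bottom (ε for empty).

Z

(q_0, abaabbbabbaa, Z) ⊢ (q_1, abaabbbabbaa, CZ) ⊢ (q_1, baabbbabbaa, Z) ⊢ (q_0, aabbbabbaa, CCZ) ⊢ (q_0, abbbabbaa, CCCZ) ⊢ (q_0, bbbabbaa, CCCCZ) ⊢ (q_1, bbabbaa, CCCZ) ⊢ (q_1, babbaa, CCCZ) ⊢ (q_1, abbaa, CCCZ) ⊢ (q_1, bbaa, CCZ) ⊢ (q_1, baa, CCZ) ⊢ (q_1, aa, CCZ) ⊢ (q_1, a, CZ) ⊢ (q_1, ε, Z)
All input consumed in state q_1 with stack Z.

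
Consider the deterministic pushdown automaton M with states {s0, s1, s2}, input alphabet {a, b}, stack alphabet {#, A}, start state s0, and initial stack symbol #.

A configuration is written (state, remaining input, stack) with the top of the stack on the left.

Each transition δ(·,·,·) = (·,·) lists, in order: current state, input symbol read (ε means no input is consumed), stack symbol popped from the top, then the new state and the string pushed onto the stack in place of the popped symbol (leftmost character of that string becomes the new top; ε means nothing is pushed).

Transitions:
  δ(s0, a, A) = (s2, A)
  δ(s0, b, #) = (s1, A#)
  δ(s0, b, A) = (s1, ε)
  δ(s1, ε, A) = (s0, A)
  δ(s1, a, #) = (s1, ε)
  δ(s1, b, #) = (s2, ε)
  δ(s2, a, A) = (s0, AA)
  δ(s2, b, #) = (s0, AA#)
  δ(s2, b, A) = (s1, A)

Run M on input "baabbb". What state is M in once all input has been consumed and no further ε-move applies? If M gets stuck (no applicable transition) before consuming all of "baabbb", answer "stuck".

s2

(s0, baabbb, #)
  read b, top #: go to s1, push A# → (s1, aabbb, A#)
  ε-move, top A: go to s0, push A → (s0, aabbb, A#)
  read a, top A: go to s2, push A → (s2, abbb, A#)
  read a, top A: go to s0, push AA → (s0, bbb, AA#)
  read b, top A: go to s1, push ε → (s1, bb, A#)
  ε-move, top A: go to s0, push A → (s0, bb, A#)
  read b, top A: go to s1, push ε → (s1, b, #)
  read b, top #: go to s2, push ε → (s2, ε, ε)
All input consumed; M is in state s2.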